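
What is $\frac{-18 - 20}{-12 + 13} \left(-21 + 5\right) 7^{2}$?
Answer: $29792$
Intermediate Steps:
$\frac{-18 - 20}{-12 + 13} \left(-21 + 5\right) 7^{2} = - \frac{38}{1} \left(-16\right) 49 = \left(-38\right) 1 \left(-16\right) 49 = \left(-38\right) \left(-16\right) 49 = 608 \cdot 49 = 29792$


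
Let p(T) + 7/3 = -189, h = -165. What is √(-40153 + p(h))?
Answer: I*√363099/3 ≈ 200.86*I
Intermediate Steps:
p(T) = -574/3 (p(T) = -7/3 - 189 = -574/3)
√(-40153 + p(h)) = √(-40153 - 574/3) = √(-121033/3) = I*√363099/3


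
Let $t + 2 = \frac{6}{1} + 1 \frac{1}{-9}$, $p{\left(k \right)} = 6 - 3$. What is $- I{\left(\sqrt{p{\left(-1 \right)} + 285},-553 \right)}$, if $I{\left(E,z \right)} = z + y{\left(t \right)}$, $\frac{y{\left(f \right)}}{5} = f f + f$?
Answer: $\frac{37093}{81} \approx 457.94$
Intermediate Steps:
$p{\left(k \right)} = 3$ ($p{\left(k \right)} = 6 - 3 = 3$)
$t = \frac{35}{9}$ ($t = -2 + \left(\frac{6}{1} + 1 \frac{1}{-9}\right) = -2 + \left(6 \cdot 1 + 1 \left(- \frac{1}{9}\right)\right) = -2 + \left(6 - \frac{1}{9}\right) = -2 + \frac{53}{9} = \frac{35}{9} \approx 3.8889$)
$y{\left(f \right)} = 5 f + 5 f^{2}$ ($y{\left(f \right)} = 5 \left(f f + f\right) = 5 \left(f^{2} + f\right) = 5 \left(f + f^{2}\right) = 5 f + 5 f^{2}$)
$I{\left(E,z \right)} = \frac{7700}{81} + z$ ($I{\left(E,z \right)} = z + 5 \cdot \frac{35}{9} \left(1 + \frac{35}{9}\right) = z + 5 \cdot \frac{35}{9} \cdot \frac{44}{9} = z + \frac{7700}{81} = \frac{7700}{81} + z$)
$- I{\left(\sqrt{p{\left(-1 \right)} + 285},-553 \right)} = - (\frac{7700}{81} - 553) = \left(-1\right) \left(- \frac{37093}{81}\right) = \frac{37093}{81}$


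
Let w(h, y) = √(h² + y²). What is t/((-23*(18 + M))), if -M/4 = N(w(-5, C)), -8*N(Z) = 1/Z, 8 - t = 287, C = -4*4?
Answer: 5644728/8376025 - 558*√281/8376025 ≈ 0.67280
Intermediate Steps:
C = -16
t = -279 (t = 8 - 1*287 = 8 - 287 = -279)
N(Z) = -1/(8*Z)
M = √281/562 (M = -(-1)/(2*(√((-5)² + (-16)²))) = -(-1)/(2*(√(25 + 256))) = -(-1)/(2*(√281)) = -(-1)*√281/281/2 = -(-1)*√281/562 = √281/562 ≈ 0.029828)
t/((-23*(18 + M))) = -279*(-1/(23*(18 + √281/562))) = -279/(-414 - 23*√281/562)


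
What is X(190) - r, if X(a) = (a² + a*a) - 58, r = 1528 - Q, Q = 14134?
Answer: 84748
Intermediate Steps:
r = -12606 (r = 1528 - 1*14134 = 1528 - 14134 = -12606)
X(a) = -58 + 2*a² (X(a) = (a² + a²) - 58 = 2*a² - 58 = -58 + 2*a²)
X(190) - r = (-58 + 2*190²) - 1*(-12606) = (-58 + 2*36100) + 12606 = (-58 + 72200) + 12606 = 72142 + 12606 = 84748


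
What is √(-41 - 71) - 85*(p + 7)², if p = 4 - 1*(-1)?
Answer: -12240 + 4*I*√7 ≈ -12240.0 + 10.583*I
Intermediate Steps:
p = 5 (p = 4 + 1 = 5)
√(-41 - 71) - 85*(p + 7)² = √(-41 - 71) - 85*(5 + 7)² = √(-112) - 85*12² = 4*I*√7 - 85*144 = 4*I*√7 - 12240 = -12240 + 4*I*√7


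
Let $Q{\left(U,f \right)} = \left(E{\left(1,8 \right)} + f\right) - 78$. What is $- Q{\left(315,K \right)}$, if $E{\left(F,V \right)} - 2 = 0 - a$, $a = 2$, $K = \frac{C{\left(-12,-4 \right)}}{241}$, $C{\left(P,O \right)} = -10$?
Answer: $\frac{18808}{241} \approx 78.042$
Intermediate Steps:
$K = - \frac{10}{241} \approx -0.041494$
$E{\left(F,V \right)} = 0$ ($E{\left(F,V \right)} = 2 + \left(0 - 2\right) = 2 - 2 = 0$)
$Q{\left(U,f \right)} = -78 + f$ ($Q{\left(U,f \right)} = \left(0 + f\right) - 78 = f - 78 = -78 + f$)
$- Q{\left(315,K \right)} = - (-78 - \frac{10}{241}) = \left(-1\right) \left(- \frac{18808}{241}\right) = \frac{18808}{241}$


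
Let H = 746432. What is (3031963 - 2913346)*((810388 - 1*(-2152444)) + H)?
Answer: 439981767888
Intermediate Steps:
(3031963 - 2913346)*((810388 - 1*(-2152444)) + H) = (3031963 - 2913346)*((810388 - 1*(-2152444)) + 746432) = 118617*((810388 + 2152444) + 746432) = 118617*(2962832 + 746432) = 118617*3709264 = 439981767888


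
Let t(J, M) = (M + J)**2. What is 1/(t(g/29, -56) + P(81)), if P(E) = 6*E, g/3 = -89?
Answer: 841/3984607 ≈ 0.00021106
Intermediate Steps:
g = -267 (g = 3*(-89) = -267)
t(J, M) = (J + M)**2
1/(t(g/29, -56) + P(81)) = 1/((-267/29 - 56)**2 + 6*81) = 1/((-267*1/29 - 56)**2 + 486) = 1/((-267/29 - 56)**2 + 486) = 1/((-1891/29)**2 + 486) = 1/(3575881/841 + 486) = 1/(3984607/841) = 841/3984607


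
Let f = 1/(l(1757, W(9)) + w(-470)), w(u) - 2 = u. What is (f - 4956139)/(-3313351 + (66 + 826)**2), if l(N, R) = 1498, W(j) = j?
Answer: 1701607723/864405870 ≈ 1.9685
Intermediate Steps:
w(u) = 2 + u
f = 1/1030 (f = 1/(1498 + (2 - 470)) = 1/(1498 - 468) = 1/1030 ≈ 0.00097087)
(f - 4956139)/(-3313351 + (66 + 826)**2) = (1/1030 - 4956139)/(-3313351 + (66 + 826)**2) = -5104823169/(1030*(-3313351 + 892**2)) = -5104823169/(1030*(-3313351 + 795664)) = -5104823169/1030/(-2517687) = -5104823169/1030*(-1/2517687) = 1701607723/864405870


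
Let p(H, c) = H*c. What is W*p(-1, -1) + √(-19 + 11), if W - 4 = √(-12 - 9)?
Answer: 4 + I*√21 + 2*I*√2 ≈ 4.0 + 7.411*I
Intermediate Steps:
W = 4 + I*√21 (W = 4 + √(-12 - 9) = 4 + √(-21) = 4 + I*√21 ≈ 4.0 + 4.5826*I)
W*p(-1, -1) + √(-19 + 11) = (4 + I*√21)*(-1*(-1)) + √(-19 + 11) = (4 + I*√21)*1 + √(-8) = (4 + I*√21) + 2*I*√2 = 4 + I*√21 + 2*I*√2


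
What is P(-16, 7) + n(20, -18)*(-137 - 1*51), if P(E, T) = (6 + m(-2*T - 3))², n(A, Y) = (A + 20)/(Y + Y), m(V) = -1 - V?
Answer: 6236/9 ≈ 692.89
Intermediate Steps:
n(A, Y) = (20 + A)/(2*Y) (n(A, Y) = (20 + A)/((2*Y)) = (20 + A)*(1/(2*Y)) = (20 + A)/(2*Y))
P(E, T) = (8 + 2*T)² (P(E, T) = (6 + (-1 - (-2*T - 3)))² = (6 + (-1 - (-3 - 2*T)))² = (6 + (-1 + (3 + 2*T)))² = (6 + (2 + 2*T))² = (8 + 2*T)²)
P(-16, 7) + n(20, -18)*(-137 - 1*51) = 4*(4 + 7)² + ((½)*(20 + 20)/(-18))*(-137 - 1*51) = 4*11² + ((½)*(-1/18)*40)*(-137 - 51) = 4*121 - 10/9*(-188) = 484 + 1880/9 = 6236/9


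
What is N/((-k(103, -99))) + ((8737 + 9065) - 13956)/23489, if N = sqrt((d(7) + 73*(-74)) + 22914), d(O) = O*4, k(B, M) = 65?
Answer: 3846/23489 - 2*sqrt(4385)/65 ≈ -1.8738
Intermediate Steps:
d(O) = 4*O
N = 2*sqrt(4385) (N = sqrt((4*7 + 73*(-74)) + 22914) = sqrt((28 - 5402) + 22914) = sqrt(-5374 + 22914) = sqrt(17540) = 2*sqrt(4385) ≈ 132.44)
N/((-k(103, -99))) + ((8737 + 9065) - 13956)/23489 = (2*sqrt(4385))/((-1*65)) + ((8737 + 9065) - 13956)/23489 = (2*sqrt(4385))/(-65) + (17802 - 13956)*(1/23489) = (2*sqrt(4385))*(-1/65) + 3846*(1/23489) = -2*sqrt(4385)/65 + 3846/23489 = 3846/23489 - 2*sqrt(4385)/65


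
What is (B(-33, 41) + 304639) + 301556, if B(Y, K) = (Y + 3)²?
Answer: 607095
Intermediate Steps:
B(Y, K) = (3 + Y)²
(B(-33, 41) + 304639) + 301556 = ((3 - 33)² + 304639) + 301556 = ((-30)² + 304639) + 301556 = (900 + 304639) + 301556 = 305539 + 301556 = 607095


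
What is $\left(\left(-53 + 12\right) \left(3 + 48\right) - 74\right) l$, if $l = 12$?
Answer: $-25980$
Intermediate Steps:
$\left(\left(-53 + 12\right) \left(3 + 48\right) - 74\right) l = \left(\left(-53 + 12\right) \left(3 + 48\right) - 74\right) 12 = \left(\left(-41\right) 51 - 74\right) 12 = \left(-2091 - 74\right) 12 = \left(-2165\right) 12 = -25980$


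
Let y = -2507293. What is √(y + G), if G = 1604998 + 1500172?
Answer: √597877 ≈ 773.22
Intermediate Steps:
G = 3105170
√(y + G) = √(-2507293 + 3105170) = √597877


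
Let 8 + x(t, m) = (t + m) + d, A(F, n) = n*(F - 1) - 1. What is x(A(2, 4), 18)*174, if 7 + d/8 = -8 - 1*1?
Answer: -20010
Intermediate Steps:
A(F, n) = -1 + n*(-1 + F) (A(F, n) = n*(-1 + F) - 1 = -1 + n*(-1 + F))
d = -128 (d = -56 + 8*(-8 - 1*1) = -56 + 8*(-8 - 1) = -56 + 8*(-9) = -56 - 72 = -128)
x(t, m) = -136 + m + t (x(t, m) = -8 + ((t + m) - 128) = -8 + ((m + t) - 128) = -8 + (-128 + m + t) = -136 + m + t)
x(A(2, 4), 18)*174 = (-136 + 18 + (-1 - 1*4 + 2*4))*174 = (-136 + 18 + (-1 - 4 + 8))*174 = (-136 + 18 + 3)*174 = -115*174 = -20010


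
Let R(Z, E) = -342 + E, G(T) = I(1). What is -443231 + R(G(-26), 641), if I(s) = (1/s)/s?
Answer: -442932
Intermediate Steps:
I(s) = s**(-2) (I(s) = 1/(s*s) = s**(-2))
G(T) = 1 (G(T) = 1**(-2) = 1)
-443231 + R(G(-26), 641) = -443231 + (-342 + 641) = -443231 + 299 = -442932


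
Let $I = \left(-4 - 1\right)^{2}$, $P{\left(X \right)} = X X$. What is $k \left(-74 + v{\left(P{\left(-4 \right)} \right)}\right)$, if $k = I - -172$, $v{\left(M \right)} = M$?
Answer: $-11426$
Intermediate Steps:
$P{\left(X \right)} = X^{2}$
$I = 25$ ($I = \left(-5\right)^{2} = 25$)
$k = 197$ ($k = 25 - -172 = 25 + 172 = 197$)
$k \left(-74 + v{\left(P{\left(-4 \right)} \right)}\right) = 197 \left(-74 + \left(-4\right)^{2}\right) = 197 \left(-74 + 16\right) = 197 \left(-58\right) = -11426$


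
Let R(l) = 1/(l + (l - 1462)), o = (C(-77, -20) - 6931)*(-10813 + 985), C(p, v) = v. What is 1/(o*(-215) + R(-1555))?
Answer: -4572/67151716435441 ≈ -6.8085e-11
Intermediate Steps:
o = 68314428 (o = (-20 - 6931)*(-10813 + 985) = -6951*(-9828) = 68314428)
R(l) = 1/(-1462 + 2*l) (R(l) = 1/(l + (-1462 + l)) = 1/(-1462 + 2*l))
1/(o*(-215) + R(-1555)) = 1/(68314428*(-215) + 1/(2*(-731 - 1555))) = 1/(-14687602020 + (1/2)/(-2286)) = 1/(-14687602020 + (1/2)*(-1/2286)) = 1/(-14687602020 - 1/4572) = 1/(-67151716435441/4572) = -4572/67151716435441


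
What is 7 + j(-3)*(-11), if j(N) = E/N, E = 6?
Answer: 29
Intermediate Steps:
j(N) = 6/N
7 + j(-3)*(-11) = 7 + (6/(-3))*(-11) = 7 + (6*(-⅓))*(-11) = 7 - 2*(-11) = 7 + 22 = 29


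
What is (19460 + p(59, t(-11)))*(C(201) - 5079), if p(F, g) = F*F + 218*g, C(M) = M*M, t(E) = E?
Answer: 725619846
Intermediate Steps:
C(M) = M**2
p(F, g) = F**2 + 218*g
(19460 + p(59, t(-11)))*(C(201) - 5079) = (19460 + (59**2 + 218*(-11)))*(201**2 - 5079) = (19460 + (3481 - 2398))*(40401 - 5079) = (19460 + 1083)*35322 = 20543*35322 = 725619846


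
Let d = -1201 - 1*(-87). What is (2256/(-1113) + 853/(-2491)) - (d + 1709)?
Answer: -10416330/17437 ≈ -597.37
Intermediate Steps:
d = -1114 (d = -1201 + 87 = -1114)
(2256/(-1113) + 853/(-2491)) - (d + 1709) = (2256/(-1113) + 853/(-2491)) - (-1114 + 1709) = (2256*(-1/1113) + 853*(-1/2491)) - 1*595 = (-752/371 - 853/2491) - 595 = -41315/17437 - 595 = -10416330/17437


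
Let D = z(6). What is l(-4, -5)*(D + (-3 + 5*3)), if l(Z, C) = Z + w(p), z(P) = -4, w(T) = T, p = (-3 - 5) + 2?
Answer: -80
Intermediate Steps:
p = -6 (p = -8 + 2 = -6)
D = -4
l(Z, C) = -6 + Z (l(Z, C) = Z - 6 = -6 + Z)
l(-4, -5)*(D + (-3 + 5*3)) = (-6 - 4)*(-4 + (-3 + 5*3)) = -10*(-4 + (-3 + 15)) = -10*(-4 + 12) = -10*8 = -80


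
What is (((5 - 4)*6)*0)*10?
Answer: 0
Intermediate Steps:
(((5 - 4)*6)*0)*10 = ((1*6)*0)*10 = (6*0)*10 = 0*10 = 0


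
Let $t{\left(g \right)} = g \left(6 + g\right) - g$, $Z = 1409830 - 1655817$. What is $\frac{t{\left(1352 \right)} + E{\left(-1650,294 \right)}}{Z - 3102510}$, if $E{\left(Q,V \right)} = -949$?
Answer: $- \frac{1833715}{3348497} \approx -0.54762$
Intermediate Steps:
$Z = -245987$ ($Z = 1409830 - 1655817 = -245987$)
$t{\left(g \right)} = - g + g \left(6 + g\right)$
$\frac{t{\left(1352 \right)} + E{\left(-1650,294 \right)}}{Z - 3102510} = \frac{1352 \left(5 + 1352\right) - 949}{-245987 - 3102510} = \frac{1352 \cdot 1357 - 949}{-3348497} = \left(1834664 - 949\right) \left(- \frac{1}{3348497}\right) = 1833715 \left(- \frac{1}{3348497}\right) = - \frac{1833715}{3348497}$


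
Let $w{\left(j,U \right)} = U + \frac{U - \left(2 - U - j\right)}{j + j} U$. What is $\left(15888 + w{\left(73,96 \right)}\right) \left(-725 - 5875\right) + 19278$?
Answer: $- \frac{7783002306}{73} \approx -1.0662 \cdot 10^{8}$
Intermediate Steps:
$w{\left(j,U \right)} = U + \frac{U \left(-2 + j + 2 U\right)}{2 j}$ ($w{\left(j,U \right)} = U + \frac{U - \left(2 - U - j\right)}{2 j} U = U + \left(U + \left(-2 + U + j\right)\right) \frac{1}{2 j} U = U + \left(-2 + j + 2 U\right) \frac{1}{2 j} U = U + \frac{-2 + j + 2 U}{2 j} U = U + \frac{U \left(-2 + j + 2 U\right)}{2 j}$)
$\left(15888 + w{\left(73,96 \right)}\right) \left(-725 - 5875\right) + 19278 = \left(15888 + \frac{1}{2} \cdot 96 \cdot \frac{1}{73} \left(-2 + 2 \cdot 96 + 3 \cdot 73\right)\right) \left(-725 - 5875\right) + 19278 = \left(15888 + \frac{1}{2} \cdot 96 \cdot \frac{1}{73} \left(-2 + 192 + 219\right)\right) \left(-6600\right) + 19278 = \left(15888 + \frac{1}{2} \cdot 96 \cdot \frac{1}{73} \cdot 409\right) \left(-6600\right) + 19278 = \left(15888 + \frac{19632}{73}\right) \left(-6600\right) + 19278 = \frac{1179456}{73} \left(-6600\right) + 19278 = - \frac{7784409600}{73} + 19278 = - \frac{7783002306}{73}$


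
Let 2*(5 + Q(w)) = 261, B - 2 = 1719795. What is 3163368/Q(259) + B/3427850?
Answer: 21687533666647/860390350 ≈ 25207.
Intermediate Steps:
B = 1719797 (B = 2 + 1719795 = 1719797)
Q(w) = 251/2 (Q(w) = -5 + (1/2)*261 = -5 + 261/2 = 251/2)
3163368/Q(259) + B/3427850 = 3163368/(251/2) + 1719797/3427850 = 3163368*(2/251) + 1719797*(1/3427850) = 6326736/251 + 1719797/3427850 = 21687533666647/860390350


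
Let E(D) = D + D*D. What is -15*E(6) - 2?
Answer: -632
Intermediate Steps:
E(D) = D + D²
-15*E(6) - 2 = -90*(1 + 6) - 2 = -90*7 - 2 = -15*42 - 2 = -630 - 2 = -632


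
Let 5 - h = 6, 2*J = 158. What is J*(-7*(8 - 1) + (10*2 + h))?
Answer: -2370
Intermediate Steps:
J = 79 (J = (½)*158 = 79)
h = -1 (h = 5 - 1*6 = 5 - 6 = -1)
J*(-7*(8 - 1) + (10*2 + h)) = 79*(-7*(8 - 1) + (10*2 - 1)) = 79*(-7*7 + (20 - 1)) = 79*(-49 + 19) = 79*(-30) = -2370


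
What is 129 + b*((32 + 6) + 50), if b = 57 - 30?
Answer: 2505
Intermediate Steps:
b = 27
129 + b*((32 + 6) + 50) = 129 + 27*((32 + 6) + 50) = 129 + 27*(38 + 50) = 129 + 27*88 = 129 + 2376 = 2505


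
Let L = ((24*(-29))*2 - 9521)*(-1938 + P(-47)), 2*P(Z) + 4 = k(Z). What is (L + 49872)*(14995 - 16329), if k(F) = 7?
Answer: -28257983931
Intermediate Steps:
P(Z) = 3/2 (P(Z) = -2 + (½)*7 = -2 + 7/2 = 3/2)
L = 42266049/2 (L = ((24*(-29))*2 - 9521)*(-1938 + 3/2) = (-696*2 - 9521)*(-3873/2) = (-1392 - 9521)*(-3873/2) = -10913*(-3873/2) = 42266049/2 ≈ 2.1133e+7)
(L + 49872)*(14995 - 16329) = (42266049/2 + 49872)*(14995 - 16329) = (42365793/2)*(-1334) = -28257983931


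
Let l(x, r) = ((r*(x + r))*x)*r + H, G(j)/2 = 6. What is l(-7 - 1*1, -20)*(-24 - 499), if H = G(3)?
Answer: -46867076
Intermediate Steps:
G(j) = 12 (G(j) = 2*6 = 12)
H = 12
l(x, r) = 12 + x*r²*(r + x) (l(x, r) = ((r*(x + r))*x)*r + 12 = ((r*(r + x))*x)*r + 12 = (r*x*(r + x))*r + 12 = x*r²*(r + x) + 12 = 12 + x*r²*(r + x))
l(-7 - 1*1, -20)*(-24 - 499) = (12 + (-7 - 1*1)*(-20)³ + (-20)²*(-7 - 1*1)²)*(-24 - 499) = (12 + (-7 - 1)*(-8000) + 400*(-7 - 1)²)*(-523) = (12 - 8*(-8000) + 400*(-8)²)*(-523) = (12 + 64000 + 400*64)*(-523) = (12 + 64000 + 25600)*(-523) = 89612*(-523) = -46867076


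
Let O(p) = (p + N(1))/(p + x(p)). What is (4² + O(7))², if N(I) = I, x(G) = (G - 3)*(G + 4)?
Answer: 678976/2601 ≈ 261.04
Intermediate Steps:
x(G) = (-3 + G)*(4 + G)
O(p) = (1 + p)/(-12 + p² + 2*p) (O(p) = (p + 1)/(p + (-12 + p + p²)) = (1 + p)/(-12 + p² + 2*p))
(4² + O(7))² = (4² + (1 + 7)/(-12 + 7² + 2*7))² = (16 + 8/(-12 + 49 + 14))² = (16 + 8/51)² = (824/51)² = 678976/2601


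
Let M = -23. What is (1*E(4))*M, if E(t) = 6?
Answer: -138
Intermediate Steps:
(1*E(4))*M = (1*6)*(-23) = 6*(-23) = -138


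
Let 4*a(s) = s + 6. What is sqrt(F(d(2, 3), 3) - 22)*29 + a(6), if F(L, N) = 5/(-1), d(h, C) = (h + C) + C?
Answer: 3 + 87*I*sqrt(3) ≈ 3.0 + 150.69*I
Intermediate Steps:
d(h, C) = h + 2*C (d(h, C) = (C + h) + C = h + 2*C)
F(L, N) = -5 (F(L, N) = 5*(-1) = -5)
a(s) = 3/2 + s/4 (a(s) = (s + 6)/4 = (6 + s)/4 = 3/2 + s/4)
sqrt(F(d(2, 3), 3) - 22)*29 + a(6) = sqrt(-5 - 22)*29 + (3/2 + (1/4)*6) = sqrt(-27)*29 + (3/2 + 3/2) = (3*I*sqrt(3))*29 + 3 = 87*I*sqrt(3) + 3 = 3 + 87*I*sqrt(3)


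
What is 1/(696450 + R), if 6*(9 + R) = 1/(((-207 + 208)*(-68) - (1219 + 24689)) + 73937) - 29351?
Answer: 143883/99502168748 ≈ 1.4460e-6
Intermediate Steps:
R = -705146602/143883 (R = -9 + (1/(((-207 + 208)*(-68) - (1219 + 24689)) + 73937) - 29351)/6 = -9 + (1/((1*(-68) - 1*25908) + 73937) - 29351)/6 = -9 + (1/((-68 - 25908) + 73937) - 29351)/6 = -9 + (1/(-25976 + 73937) - 29351)/6 = -9 + (1/47961 - 29351)/6 = -9 + (⅙)*(-1407703310/47961) = -9 - 703851655/143883 = -705146602/143883 ≈ -4900.8)
1/(696450 + R) = 1/(696450 - 705146602/143883) = 1/(99502168748/143883) = 143883/99502168748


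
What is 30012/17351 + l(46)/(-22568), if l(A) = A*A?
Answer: 160149025/97894342 ≈ 1.6359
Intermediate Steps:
l(A) = A**2
30012/17351 + l(46)/(-22568) = 30012/17351 + 46**2/(-22568) = 30012*(1/17351) + 2116*(-1/22568) = 30012/17351 - 529/5642 = 160149025/97894342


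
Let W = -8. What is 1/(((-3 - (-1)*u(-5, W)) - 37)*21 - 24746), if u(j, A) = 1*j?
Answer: -1/25691 ≈ -3.8924e-5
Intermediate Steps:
u(j, A) = j
1/(((-3 - (-1)*u(-5, W)) - 37)*21 - 24746) = 1/(((-3 - (-1)*(-5)) - 37)*21 - 24746) = 1/(((-3 - 1*5) - 37)*21 - 24746) = 1/(((-3 - 5) - 37)*21 - 24746) = 1/((-8 - 37)*21 - 24746) = 1/(-45*21 - 24746) = 1/(-945 - 24746) = 1/(-25691) = -1/25691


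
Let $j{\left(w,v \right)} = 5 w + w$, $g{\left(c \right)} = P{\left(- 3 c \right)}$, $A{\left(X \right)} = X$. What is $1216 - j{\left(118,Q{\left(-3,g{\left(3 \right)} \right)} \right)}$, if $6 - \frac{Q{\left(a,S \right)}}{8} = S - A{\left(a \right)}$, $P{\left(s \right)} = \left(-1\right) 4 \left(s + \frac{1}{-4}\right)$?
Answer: $508$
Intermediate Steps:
$P{\left(s \right)} = 1 - 4 s$ ($P{\left(s \right)} = - 4 \left(s - \frac{1}{4}\right) = - 4 \left(- \frac{1}{4} + s\right) = 1 - 4 s$)
$g{\left(c \right)} = 1 + 12 c$ ($g{\left(c \right)} = 1 - 4 \left(- 3 c\right) = 1 + 12 c$)
$Q{\left(a,S \right)} = 48 - 8 S + 8 a$ ($Q{\left(a,S \right)} = 48 - 8 \left(S - a\right) = 48 - \left(- 8 a + 8 S\right) = 48 - 8 S + 8 a$)
$j{\left(w,v \right)} = 6 w$
$1216 - j{\left(118,Q{\left(-3,g{\left(3 \right)} \right)} \right)} = 1216 - 6 \cdot 118 = 1216 - 708 = 508$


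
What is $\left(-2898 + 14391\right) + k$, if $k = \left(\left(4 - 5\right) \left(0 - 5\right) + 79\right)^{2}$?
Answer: $18549$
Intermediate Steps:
$k = 7056$ ($k = \left(\left(-1\right) \left(-5\right) + 79\right)^{2} = \left(5 + 79\right)^{2} = 84^{2} = 7056$)
$\left(-2898 + 14391\right) + k = \left(-2898 + 14391\right) + 7056 = 11493 + 7056 = 18549$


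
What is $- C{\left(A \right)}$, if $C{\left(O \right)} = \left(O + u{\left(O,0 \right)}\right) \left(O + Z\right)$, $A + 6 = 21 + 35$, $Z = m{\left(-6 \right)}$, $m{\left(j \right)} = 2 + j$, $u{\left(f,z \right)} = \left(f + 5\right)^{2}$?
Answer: $-141450$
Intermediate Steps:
$u{\left(f,z \right)} = \left(5 + f\right)^{2}$
$Z = -4$ ($Z = 2 - 6 = -4$)
$A = 50$ ($A = -6 + \left(21 + 35\right) = -6 + 56 = 50$)
$C{\left(O \right)} = \left(-4 + O\right) \left(O + \left(5 + O\right)^{2}\right)$ ($C{\left(O \right)} = \left(O + \left(5 + O\right)^{2}\right) \left(O - 4\right) = \left(O + \left(5 + O\right)^{2}\right) \left(-4 + O\right) = \left(-4 + O\right) \left(O + \left(5 + O\right)^{2}\right)$)
$- C{\left(A \right)} = - (-100 + 50^{3} - 950 + 7 \cdot 50^{2}) = - (-100 + 125000 - 950 + 7 \cdot 2500) = - (-100 + 125000 - 950 + 17500) = \left(-1\right) 141450 = -141450$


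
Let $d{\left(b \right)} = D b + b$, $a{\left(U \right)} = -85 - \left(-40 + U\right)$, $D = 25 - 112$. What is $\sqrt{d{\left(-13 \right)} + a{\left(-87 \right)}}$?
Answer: $2 \sqrt{290} \approx 34.059$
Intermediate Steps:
$D = -87$
$a{\left(U \right)} = -45 - U$
$d{\left(b \right)} = - 86 b$ ($d{\left(b \right)} = - 87 b + b = - 86 b$)
$\sqrt{d{\left(-13 \right)} + a{\left(-87 \right)}} = \sqrt{\left(-86\right) \left(-13\right) - -42} = \sqrt{1118 + \left(-45 + 87\right)} = \sqrt{1118 + 42} = \sqrt{1160} = 2 \sqrt{290}$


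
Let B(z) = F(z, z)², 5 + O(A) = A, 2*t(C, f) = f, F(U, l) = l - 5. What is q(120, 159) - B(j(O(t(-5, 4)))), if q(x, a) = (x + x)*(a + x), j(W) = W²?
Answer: 66944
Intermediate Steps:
F(U, l) = -5 + l
t(C, f) = f/2
O(A) = -5 + A
q(x, a) = 2*x*(a + x) (q(x, a) = (2*x)*(a + x) = 2*x*(a + x))
B(z) = (-5 + z)²
q(120, 159) - B(j(O(t(-5, 4)))) = 2*120*(159 + 120) - (-5 + (-5 + (½)*4)²)² = 2*120*279 - (-5 + (-5 + 2)²)² = 66960 - (-5 + (-3)²)² = 66960 - (-5 + 9)² = 66960 - 1*4² = 66960 - 1*16 = 66960 - 16 = 66944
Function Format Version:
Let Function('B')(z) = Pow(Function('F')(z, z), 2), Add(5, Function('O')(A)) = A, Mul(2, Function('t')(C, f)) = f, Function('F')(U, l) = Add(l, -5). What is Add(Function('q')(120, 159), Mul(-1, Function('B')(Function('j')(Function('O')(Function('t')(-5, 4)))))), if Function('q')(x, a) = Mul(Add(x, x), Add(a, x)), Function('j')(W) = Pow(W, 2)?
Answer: 66944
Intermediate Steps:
Function('F')(U, l) = Add(-5, l)
Function('t')(C, f) = Mul(Rational(1, 2), f)
Function('O')(A) = Add(-5, A)
Function('q')(x, a) = Mul(2, x, Add(a, x)) (Function('q')(x, a) = Mul(Mul(2, x), Add(a, x)) = Mul(2, x, Add(a, x)))
Function('B')(z) = Pow(Add(-5, z), 2)
Add(Function('q')(120, 159), Mul(-1, Function('B')(Function('j')(Function('O')(Function('t')(-5, 4)))))) = Add(Mul(2, 120, Add(159, 120)), Mul(-1, Pow(Add(-5, Pow(Add(-5, Mul(Rational(1, 2), 4)), 2)), 2))) = Add(Mul(2, 120, 279), Mul(-1, Pow(Add(-5, Pow(Add(-5, 2), 2)), 2))) = Add(66960, Mul(-1, Pow(Add(-5, Pow(-3, 2)), 2))) = Add(66960, Mul(-1, Pow(Add(-5, 9), 2))) = Add(66960, Mul(-1, Pow(4, 2))) = Add(66960, Mul(-1, 16)) = Add(66960, -16) = 66944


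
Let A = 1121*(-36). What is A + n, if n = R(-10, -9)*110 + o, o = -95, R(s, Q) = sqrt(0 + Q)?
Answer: -40451 + 330*I ≈ -40451.0 + 330.0*I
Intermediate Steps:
R(s, Q) = sqrt(Q)
A = -40356
n = -95 + 330*I (n = sqrt(-9)*110 - 95 = (3*I)*110 - 95 = 330*I - 95 = -95 + 330*I ≈ -95.0 + 330.0*I)
A + n = -40356 + (-95 + 330*I) = -40451 + 330*I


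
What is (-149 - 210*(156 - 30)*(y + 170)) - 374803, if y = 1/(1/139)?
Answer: -8551092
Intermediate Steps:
y = 139 (y = 1/(1/139) = 139)
(-149 - 210*(156 - 30)*(y + 170)) - 374803 = (-149 - 210*(156 - 30)*(139 + 170)) - 374803 = (-149 - 26460*309) - 374803 = (-149 - 210*38934) - 374803 = (-149 - 8176140) - 374803 = -8176289 - 374803 = -8551092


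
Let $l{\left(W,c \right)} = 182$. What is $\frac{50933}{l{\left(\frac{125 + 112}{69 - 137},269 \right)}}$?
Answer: $\frac{50933}{182} \approx 279.85$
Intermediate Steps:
$\frac{50933}{l{\left(\frac{125 + 112}{69 - 137},269 \right)}} = \frac{50933}{182}$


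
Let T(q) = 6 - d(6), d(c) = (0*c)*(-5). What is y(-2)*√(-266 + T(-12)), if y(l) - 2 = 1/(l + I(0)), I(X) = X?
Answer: 3*I*√65 ≈ 24.187*I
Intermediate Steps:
d(c) = 0 (d(c) = 0*(-5) = 0)
T(q) = 6 (T(q) = 6 - 1*0 = 6 + 0 = 6)
y(l) = 2 + 1/l (y(l) = 2 + 1/(l + 0) = 2 + 1/l)
y(-2)*√(-266 + T(-12)) = (2 + 1/(-2))*√(-266 + 6) = (2 - ½)*√(-260) = 3*(2*I*√65)/2 = 3*I*√65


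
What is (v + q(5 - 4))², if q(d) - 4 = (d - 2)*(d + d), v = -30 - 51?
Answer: 6241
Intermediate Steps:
v = -81
q(d) = 4 + 2*d*(-2 + d) (q(d) = 4 + (d - 2)*(d + d) = 4 + (-2 + d)*(2*d) = 4 + 2*d*(-2 + d))
(v + q(5 - 4))² = (-81 + (4 - 4*(5 - 4) + 2*(5 - 4)²))² = (-81 + (4 - 4*1 + 2*1²))² = (-81 + (4 - 4 + 2*1))² = (-81 + (4 - 4 + 2))² = (-81 + 2)² = (-79)² = 6241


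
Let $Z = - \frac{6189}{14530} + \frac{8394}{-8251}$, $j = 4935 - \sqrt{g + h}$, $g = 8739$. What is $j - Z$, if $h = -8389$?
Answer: $\frac{591815523309}{119887030} - 5 \sqrt{14} \approx 4917.7$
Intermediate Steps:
$j = 4935 - 5 \sqrt{14}$ ($j = 4935 - \sqrt{8739 - 8389} = 4935 - \sqrt{350} = 4935 - 5 \sqrt{14} \approx 4916.3$)
$Z = - \frac{173030259}{119887030}$ ($Z = \left(-6189\right) \frac{1}{14530} + 8394 \left(- \frac{1}{8251}\right) = - \frac{6189}{14530} - \frac{8394}{8251} = - \frac{173030259}{119887030} \approx -1.4433$)
$j - Z = \left(4935 - 5 \sqrt{14}\right) - - \frac{173030259}{119887030} = \left(4935 - 5 \sqrt{14}\right) + \frac{173030259}{119887030} = \frac{591815523309}{119887030} - 5 \sqrt{14}$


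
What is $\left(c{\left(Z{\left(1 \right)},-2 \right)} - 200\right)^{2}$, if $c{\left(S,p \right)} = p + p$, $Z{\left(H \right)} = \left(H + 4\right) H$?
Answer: $41616$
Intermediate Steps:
$Z{\left(H \right)} = H \left(4 + H\right)$ ($Z{\left(H \right)} = \left(4 + H\right) H = H \left(4 + H\right)$)
$c{\left(S,p \right)} = 2 p$
$\left(c{\left(Z{\left(1 \right)},-2 \right)} - 200\right)^{2} = \left(2 \left(-2\right) - 200\right)^{2} = \left(-4 - 200\right)^{2} = \left(-204\right)^{2} = 41616$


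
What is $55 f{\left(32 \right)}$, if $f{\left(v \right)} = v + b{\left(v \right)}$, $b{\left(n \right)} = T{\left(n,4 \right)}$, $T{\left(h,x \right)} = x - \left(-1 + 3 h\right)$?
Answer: $-3245$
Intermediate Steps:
$T{\left(h,x \right)} = 1 + x - 3 h$ ($T{\left(h,x \right)} = x - \left(-1 + 3 h\right) = 1 + x - 3 h$)
$b{\left(n \right)} = 5 - 3 n$ ($b{\left(n \right)} = 1 + 4 - 3 n = 5 - 3 n$)
$f{\left(v \right)} = 5 - 2 v$ ($f{\left(v \right)} = v - \left(-5 + 3 v\right) = 5 - 2 v$)
$55 f{\left(32 \right)} = 55 \left(5 - 64\right) = 55 \left(-59\right) = -3245$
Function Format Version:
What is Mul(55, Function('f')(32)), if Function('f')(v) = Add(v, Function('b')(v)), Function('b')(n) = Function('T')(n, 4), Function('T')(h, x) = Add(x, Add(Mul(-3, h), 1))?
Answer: -3245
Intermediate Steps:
Function('T')(h, x) = Add(1, x, Mul(-3, h)) (Function('T')(h, x) = Add(x, Add(1, Mul(-3, h))) = Add(1, x, Mul(-3, h)))
Function('b')(n) = Add(5, Mul(-3, n)) (Function('b')(n) = Add(1, 4, Mul(-3, n)) = Add(5, Mul(-3, n)))
Function('f')(v) = Add(5, Mul(-2, v)) (Function('f')(v) = Add(v, Add(5, Mul(-3, v))) = Add(5, Mul(-2, v)))
Mul(55, Function('f')(32)) = Mul(55, Add(5, Mul(-2, 32))) = Mul(55, Add(5, -64)) = Mul(55, -59) = -3245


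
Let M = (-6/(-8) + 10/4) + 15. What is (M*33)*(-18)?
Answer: -21681/2 ≈ -10841.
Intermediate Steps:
M = 73/4 (M = (-6*(-1/8) + 10*(1/4)) + 15 = (3/4 + 5/2) + 15 = 13/4 + 15 = 73/4 ≈ 18.250)
(M*33)*(-18) = ((73/4)*33)*(-18) = (2409/4)*(-18) = -21681/2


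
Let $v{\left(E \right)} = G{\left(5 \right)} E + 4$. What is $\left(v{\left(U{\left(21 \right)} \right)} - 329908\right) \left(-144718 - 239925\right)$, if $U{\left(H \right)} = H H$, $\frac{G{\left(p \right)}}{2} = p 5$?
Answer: $118413886122$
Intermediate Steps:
$G{\left(p \right)} = 10 p$ ($G{\left(p \right)} = 2 p 5 = 2 \cdot 5 p = 10 p$)
$U{\left(H \right)} = H^{2}$
$v{\left(E \right)} = 4 + 50 E$ ($v{\left(E \right)} = 10 \cdot 5 E + 4 = 50 E + 4 = 4 + 50 E$)
$\left(v{\left(U{\left(21 \right)} \right)} - 329908\right) \left(-144718 - 239925\right) = \left(\left(4 + 50 \cdot 21^{2}\right) - 329908\right) \left(-144718 - 239925\right) = \left(\left(4 + 50 \cdot 441\right) - 329908\right) \left(-384643\right) = \left(\left(4 + 22050\right) - 329908\right) \left(-384643\right) = \left(22054 - 329908\right) \left(-384643\right) = \left(-307854\right) \left(-384643\right) = 118413886122$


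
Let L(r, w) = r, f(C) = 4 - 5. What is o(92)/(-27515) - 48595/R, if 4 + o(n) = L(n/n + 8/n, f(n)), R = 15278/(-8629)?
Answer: 265368524869101/9668605910 ≈ 27446.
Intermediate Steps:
R = -15278/8629 (R = 15278*(-1/8629) = -15278/8629 ≈ -1.7705)
f(C) = -1
o(n) = -3 + 8/n (o(n) = -4 + (n/n + 8/n) = -4 + (1 + 8/n) = -3 + 8/n)
o(92)/(-27515) - 48595/R = (-3 + 8/92)/(-27515) - 48595/(-15278/8629) = (-3 + 8*(1/92))*(-1/27515) - 48595*(-8629/15278) = (-3 + 2/23)*(-1/27515) + 419326255/15278 = -67/23*(-1/27515) + 419326255/15278 = 67/632845 + 419326255/15278 = 265368524869101/9668605910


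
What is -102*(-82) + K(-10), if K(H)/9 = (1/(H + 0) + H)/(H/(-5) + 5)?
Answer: 584571/70 ≈ 8351.0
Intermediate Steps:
K(H) = 9*(H + 1/H)/(5 - H/5) (K(H) = 9*((1/(H + 0) + H)/(H/(-5) + 5)) = 9*((1/H + H)/(H*(-⅕) + 5)) = 9*((H + 1/H)/(-H/5 + 5)) = 9*((H + 1/H)/(5 - H/5)) = 9*(H + 1/H)/(5 - H/5))
-102*(-82) + K(-10) = -102*(-82) + 45*(-1 - 1*(-10)²)/(-10*(-25 - 10)) = 8364 + 45*(-⅒)*(-1 - 1*100)/(-35) = 8364 + 45*(-⅒)*(-1/35)*(-1 - 100) = 8364 + 45*(-⅒)*(-1/35)*(-101) = 8364 - 909/70 = 584571/70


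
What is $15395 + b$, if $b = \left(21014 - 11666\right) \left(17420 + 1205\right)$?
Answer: $174121895$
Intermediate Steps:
$b = 174106500$ ($b = 9348 \cdot 18625 = 174106500$)
$15395 + b = 15395 + 174106500 = 174121895$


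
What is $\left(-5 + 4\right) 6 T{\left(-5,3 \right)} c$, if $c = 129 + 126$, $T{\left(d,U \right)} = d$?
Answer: $7650$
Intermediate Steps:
$c = 255$
$\left(-5 + 4\right) 6 T{\left(-5,3 \right)} c = \left(-5 + 4\right) 6 \left(-5\right) 255 = \left(-1\right) 6 \left(-5\right) 255 = \left(-6\right) \left(-5\right) 255 = 30 \cdot 255 = 7650$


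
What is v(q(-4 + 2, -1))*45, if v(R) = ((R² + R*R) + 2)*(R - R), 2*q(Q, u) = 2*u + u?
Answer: 0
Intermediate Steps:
q(Q, u) = 3*u/2 (q(Q, u) = (2*u + u)/2 = (3*u)/2 = 3*u/2)
v(R) = 0 (v(R) = ((R² + R²) + 2)*0 = (2*R² + 2)*0 = (2 + 2*R²)*0 = 0)
v(q(-4 + 2, -1))*45 = 0*45 = 0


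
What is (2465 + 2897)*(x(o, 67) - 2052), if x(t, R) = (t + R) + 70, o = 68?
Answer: -9903614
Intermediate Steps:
x(t, R) = 70 + R + t (x(t, R) = (R + t) + 70 = 70 + R + t)
(2465 + 2897)*(x(o, 67) - 2052) = (2465 + 2897)*((70 + 67 + 68) - 2052) = 5362*(205 - 2052) = 5362*(-1847) = -9903614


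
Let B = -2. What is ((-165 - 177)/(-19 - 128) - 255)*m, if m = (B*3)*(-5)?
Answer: -371430/49 ≈ -7580.2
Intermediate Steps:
m = 30 (m = -2*3*(-5) = -6*(-5) = 30)
((-165 - 177)/(-19 - 128) - 255)*m = ((-165 - 177)/(-19 - 128) - 255)*30 = (-342/(-147) - 255)*30 = (-342*(-1/147) - 255)*30 = (114/49 - 255)*30 = -12381/49*30 = -371430/49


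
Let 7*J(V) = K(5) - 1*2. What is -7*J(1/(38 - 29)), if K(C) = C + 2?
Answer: -5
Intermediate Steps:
K(C) = 2 + C
J(V) = 5/7 (J(V) = ((2 + 5) - 1*2)/7 = (7 - 2)/7 = (1/7)*5 = 5/7)
-7*J(1/(38 - 29)) = -7*5/7 = -5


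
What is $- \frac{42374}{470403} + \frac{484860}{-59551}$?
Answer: $- \frac{230603012654}{28012969053} \approx -8.232$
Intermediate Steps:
$- \frac{42374}{470403} + \frac{484860}{-59551} = \left(-42374\right) \frac{1}{470403} + 484860 \left(- \frac{1}{59551}\right) = - \frac{42374}{470403} - \frac{484860}{59551} = - \frac{230603012654}{28012969053}$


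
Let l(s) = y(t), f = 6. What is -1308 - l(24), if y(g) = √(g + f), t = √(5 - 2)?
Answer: -1308 - √(6 + √3) ≈ -1310.8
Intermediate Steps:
t = √3 ≈ 1.7320
y(g) = √(6 + g) (y(g) = √(g + 6) = √(6 + g))
l(s) = √(6 + √3)
-1308 - l(24) = -1308 - √(6 + √3)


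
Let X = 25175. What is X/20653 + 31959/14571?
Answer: 6005112/1759853 ≈ 3.4123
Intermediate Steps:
X/20653 + 31959/14571 = 25175/20653 + 31959/14571 = 25175*(1/20653) + 31959*(1/14571) = 1325/1087 + 3551/1619 = 6005112/1759853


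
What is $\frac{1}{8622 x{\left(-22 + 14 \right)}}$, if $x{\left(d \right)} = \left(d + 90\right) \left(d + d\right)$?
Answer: $- \frac{1}{11312064} \approx -8.8401 \cdot 10^{-8}$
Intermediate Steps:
$x{\left(d \right)} = 2 d \left(90 + d\right)$ ($x{\left(d \right)} = \left(90 + d\right) 2 d = 2 d \left(90 + d\right)$)
$\frac{1}{8622 x{\left(-22 + 14 \right)}} = \frac{1}{8622 \cdot 2 \left(-22 + 14\right) \left(90 + \left(-22 + 14\right)\right)} = \frac{1}{8622 \cdot 2 \left(-8\right) \left(90 - 8\right)} = \frac{1}{8622 \cdot 2 \left(-8\right) 82} = \frac{1}{8622 \left(-1312\right)} = \frac{1}{8622} \left(- \frac{1}{1312}\right) = - \frac{1}{11312064}$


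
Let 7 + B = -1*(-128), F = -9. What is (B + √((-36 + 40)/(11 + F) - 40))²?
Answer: (121 + I*√38)² ≈ 14603.0 + 1491.8*I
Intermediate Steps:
B = 121 (B = -7 - 1*(-128) = -7 + 128 = 121)
(B + √((-36 + 40)/(11 + F) - 40))² = (121 + √((-36 + 40)/(11 - 9) - 40))² = (121 + √(4/2 - 40))² = (121 + √(4*(½) - 40))² = (121 + √(2 - 40))² = (121 + √(-38))² = (121 + I*√38)²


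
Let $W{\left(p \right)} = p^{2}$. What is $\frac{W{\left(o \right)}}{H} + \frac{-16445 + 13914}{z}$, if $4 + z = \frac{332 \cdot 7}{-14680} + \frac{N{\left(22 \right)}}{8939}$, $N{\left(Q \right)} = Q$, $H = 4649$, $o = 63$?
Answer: $\frac{386558355472961}{633832289011} \approx 609.88$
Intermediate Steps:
$z = - \frac{136337339}{32806130}$ ($z = -4 + \left(\frac{332 \cdot 7}{-14680} + \frac{22}{8939}\right) = -4 + \left(2324 \left(- \frac{1}{14680}\right) + 22 \cdot \frac{1}{8939}\right) = -4 + \left(- \frac{581}{3670} + \frac{22}{8939}\right) = -4 - \frac{5112819}{32806130} = - \frac{136337339}{32806130} \approx -4.1559$)
$\frac{W{\left(o \right)}}{H} + \frac{-16445 + 13914}{z} = \frac{63^{2}}{4649} + \frac{-16445 + 13914}{- \frac{136337339}{32806130}} = 3969 \cdot \frac{1}{4649} - - \frac{83032315030}{136337339} = \frac{3969}{4649} + \frac{83032315030}{136337339} = \frac{386558355472961}{633832289011}$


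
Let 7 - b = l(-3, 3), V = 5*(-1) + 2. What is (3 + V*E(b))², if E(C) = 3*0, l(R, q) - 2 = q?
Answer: 9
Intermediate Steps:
l(R, q) = 2 + q
V = -3 (V = -5 + 2 = -3)
b = 2 (b = 7 - (2 + 3) = 7 - 1*5 = 7 - 5 = 2)
E(C) = 0
(3 + V*E(b))² = (3 - 3*0)² = (3 + 0)² = 3² = 9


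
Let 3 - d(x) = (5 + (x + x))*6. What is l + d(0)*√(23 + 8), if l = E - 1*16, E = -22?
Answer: -38 - 27*√31 ≈ -188.33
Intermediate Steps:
d(x) = -27 - 12*x (d(x) = 3 - (5 + (x + x))*6 = 3 - (5 + 2*x)*6 = 3 - (30 + 12*x) = 3 + (-30 - 12*x) = -27 - 12*x)
l = -38 (l = -22 - 1*16 = -22 - 16 = -38)
l + d(0)*√(23 + 8) = -38 + (-27 - 12*0)*√(23 + 8) = -38 + (-27 + 0)*√31 = -38 - 27*√31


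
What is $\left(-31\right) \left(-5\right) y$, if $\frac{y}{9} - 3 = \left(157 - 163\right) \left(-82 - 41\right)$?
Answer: $1033695$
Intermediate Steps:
$y = 6669$ ($y = 27 + 9 \left(157 - 163\right) \left(-82 - 41\right) = 27 + 9 \left(\left(-6\right) \left(-123\right)\right) = 27 + 9 \cdot 738 = 27 + 6642 = 6669$)
$\left(-31\right) \left(-5\right) y = \left(-31\right) \left(-5\right) 6669 = 155 \cdot 6669 = 1033695$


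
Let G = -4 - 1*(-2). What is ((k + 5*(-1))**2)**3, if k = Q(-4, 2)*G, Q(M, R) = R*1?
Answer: 531441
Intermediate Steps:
Q(M, R) = R
G = -2 (G = -4 + 2 = -2)
k = -4 (k = 2*(-2) = -4)
((k + 5*(-1))**2)**3 = ((-4 + 5*(-1))**2)**3 = ((-4 - 5)**2)**3 = ((-9)**2)**3 = 81**3 = 531441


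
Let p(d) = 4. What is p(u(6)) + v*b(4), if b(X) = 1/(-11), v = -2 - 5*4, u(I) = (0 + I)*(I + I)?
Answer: 6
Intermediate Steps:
u(I) = 2*I² (u(I) = I*(2*I) = 2*I²)
v = -22 (v = -2 - 20 = -22)
b(X) = -1/11
p(u(6)) + v*b(4) = 4 - 22*(-1/11) = 4 + 2 = 6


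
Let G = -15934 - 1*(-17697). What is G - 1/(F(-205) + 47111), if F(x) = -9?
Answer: 83040825/47102 ≈ 1763.0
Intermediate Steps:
G = 1763 (G = -15934 + 17697 = 1763)
G - 1/(F(-205) + 47111) = 1763 - 1/(-9 + 47111) = 1763 - 1/47102 = 83040825/47102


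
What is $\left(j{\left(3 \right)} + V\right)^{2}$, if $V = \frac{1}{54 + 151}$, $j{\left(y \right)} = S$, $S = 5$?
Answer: $\frac{1052676}{42025} \approx 25.049$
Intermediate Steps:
$j{\left(y \right)} = 5$
$V = \frac{1}{205} \approx 0.0048781$
$\left(j{\left(3 \right)} + V\right)^{2} = \left(5 + \frac{1}{205}\right)^{2} = \left(\frac{1026}{205}\right)^{2} = \frac{1052676}{42025}$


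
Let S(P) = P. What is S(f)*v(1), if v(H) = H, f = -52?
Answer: -52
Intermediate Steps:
S(f)*v(1) = -52*1 = -52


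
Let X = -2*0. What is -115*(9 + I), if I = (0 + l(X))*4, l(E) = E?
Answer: -1035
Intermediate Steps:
X = 0
I = 0 (I = (0 + 0)*4 = 0*4 = 0)
-115*(9 + I) = -115*(9 + 0) = -115*9 = -1035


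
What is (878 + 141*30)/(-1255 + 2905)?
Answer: 2554/825 ≈ 3.0958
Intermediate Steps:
(878 + 141*30)/(-1255 + 2905) = (878 + 4230)/1650 = 5108*(1/1650) = 2554/825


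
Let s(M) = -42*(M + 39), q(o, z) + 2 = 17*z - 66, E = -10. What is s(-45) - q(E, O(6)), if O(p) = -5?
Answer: 405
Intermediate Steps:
q(o, z) = -68 + 17*z (q(o, z) = -2 + (17*z - 66) = -2 + (-66 + 17*z) = -68 + 17*z)
s(M) = -1638 - 42*M (s(M) = -42*(39 + M) = -1638 - 42*M)
s(-45) - q(E, O(6)) = (-1638 - 42*(-45)) - (-68 + 17*(-5)) = (-1638 + 1890) - (-68 - 85) = 252 - 1*(-153) = 252 + 153 = 405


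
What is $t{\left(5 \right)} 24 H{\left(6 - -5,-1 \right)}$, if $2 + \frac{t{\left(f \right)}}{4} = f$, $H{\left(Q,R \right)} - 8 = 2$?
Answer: $2880$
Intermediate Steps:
$H{\left(Q,R \right)} = 10$ ($H{\left(Q,R \right)} = 8 + 2 = 10$)
$t{\left(f \right)} = -8 + 4 f$
$t{\left(5 \right)} 24 H{\left(6 - -5,-1 \right)} = \left(-8 + 4 \cdot 5\right) 24 \cdot 10 = \left(-8 + 20\right) 24 \cdot 10 = 12 \cdot 24 \cdot 10 = 288 \cdot 10 = 2880$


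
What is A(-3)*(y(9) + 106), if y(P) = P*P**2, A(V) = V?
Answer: -2505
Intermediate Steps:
y(P) = P**3
A(-3)*(y(9) + 106) = -3*(9**3 + 106) = -3*(729 + 106) = -3*835 = -2505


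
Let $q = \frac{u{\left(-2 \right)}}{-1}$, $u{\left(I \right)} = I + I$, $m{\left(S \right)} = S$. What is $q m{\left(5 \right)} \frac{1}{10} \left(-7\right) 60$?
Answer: $-840$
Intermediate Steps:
$u{\left(I \right)} = 2 I$
$q = 4$ ($q = \frac{2 \left(-2\right)}{-1} = \left(-4\right) \left(-1\right) = 4$)
$q m{\left(5 \right)} \frac{1}{10} \left(-7\right) 60 = 4 \cdot 5 \cdot \frac{1}{10} \left(-7\right) 60 = 20 \cdot \frac{1}{10} \left(-7\right) 60 = 20 \left(- \frac{7}{10}\right) 60 = \left(-14\right) 60 = -840$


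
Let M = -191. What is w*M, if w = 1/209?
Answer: -191/209 ≈ -0.91388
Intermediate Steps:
w = 1/209 ≈ 0.0047847
w*M = (1/209)*(-191) = -191/209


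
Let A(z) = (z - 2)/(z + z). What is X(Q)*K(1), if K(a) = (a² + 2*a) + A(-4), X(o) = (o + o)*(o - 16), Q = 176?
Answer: 211200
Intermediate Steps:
X(o) = 2*o*(-16 + o) (X(o) = (2*o)*(-16 + o) = 2*o*(-16 + o))
A(z) = (-2 + z)/(2*z) (A(z) = (-2 + z)/((2*z)) = (-2 + z)*(1/(2*z)) = (-2 + z)/(2*z))
K(a) = ¾ + a² + 2*a (K(a) = (a² + 2*a) + (½)*(-2 - 4)/(-4) = (a² + 2*a) + (½)*(-¼)*(-6) = (a² + 2*a) + ¾ = ¾ + a² + 2*a)
X(Q)*K(1) = (2*176*(-16 + 176))*(¾ + 1² + 2*1) = (2*176*160)*(¾ + 1 + 2) = 56320*(15/4) = 211200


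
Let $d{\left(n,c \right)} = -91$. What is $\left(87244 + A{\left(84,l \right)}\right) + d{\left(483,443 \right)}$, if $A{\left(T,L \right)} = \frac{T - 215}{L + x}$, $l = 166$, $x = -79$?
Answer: $\frac{7582180}{87} \approx 87152.0$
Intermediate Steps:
$A{\left(T,L \right)} = \frac{-215 + T}{-79 + L}$ ($A{\left(T,L \right)} = \frac{T - 215}{L - 79} = \frac{-215 + T}{-79 + L}$)
$\left(87244 + A{\left(84,l \right)}\right) + d{\left(483,443 \right)} = \left(87244 + \frac{-215 + 84}{-79 + 166}\right) - 91 = \left(87244 + \frac{1}{87} \left(-131\right)\right) - 91 = \left(87244 - \frac{131}{87}\right) - 91 = \frac{7590097}{87} - 91 = \frac{7582180}{87}$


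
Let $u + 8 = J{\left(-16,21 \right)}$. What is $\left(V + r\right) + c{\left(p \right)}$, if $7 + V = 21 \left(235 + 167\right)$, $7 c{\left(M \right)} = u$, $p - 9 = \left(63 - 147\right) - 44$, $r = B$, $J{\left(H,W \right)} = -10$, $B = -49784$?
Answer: $- \frac{289461}{7} \approx -41352.0$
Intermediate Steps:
$r = -49784$
$p = -119$ ($p = 9 + \left(\left(63 - 147\right) - 44\right) = 9 - 128 = -119$)
$u = -18$ ($u = -8 - 10 = -18$)
$c{\left(M \right)} = - \frac{18}{7}$ ($c{\left(M \right)} = \frac{1}{7} \left(-18\right) = - \frac{18}{7}$)
$V = 8435$ ($V = -7 + 21 \left(235 + 167\right) = -7 + 21 \cdot 402 = -7 + 8442 = 8435$)
$\left(V + r\right) + c{\left(p \right)} = \left(8435 - 49784\right) - \frac{18}{7} = -41349 - \frac{18}{7} = - \frac{289461}{7}$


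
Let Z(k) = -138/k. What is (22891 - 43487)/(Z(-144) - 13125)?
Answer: 494304/314977 ≈ 1.5693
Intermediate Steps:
(22891 - 43487)/(Z(-144) - 13125) = (22891 - 43487)/(-138/(-144) - 13125) = -20596/(-138*(-1/144) - 13125) = -20596/(23/24 - 13125) = -20596/(-314977/24) = -20596*(-24/314977) = 494304/314977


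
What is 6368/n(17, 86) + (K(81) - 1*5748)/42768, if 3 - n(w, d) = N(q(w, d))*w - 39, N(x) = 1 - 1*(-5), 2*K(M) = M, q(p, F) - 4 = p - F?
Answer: -15149393/142560 ≈ -106.27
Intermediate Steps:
q(p, F) = 4 + p - F (q(p, F) = 4 + (p - F) = 4 + p - F)
K(M) = M/2
N(x) = 6 (N(x) = 1 + 5 = 6)
n(w, d) = 42 - 6*w (n(w, d) = 3 - (6*w - 39) = 3 - (-39 + 6*w) = 3 + (39 - 6*w) = 42 - 6*w)
6368/n(17, 86) + (K(81) - 1*5748)/42768 = 6368/(42 - 6*17) + ((½)*81 - 1*5748)/42768 = 6368/(42 - 102) + (81/2 - 5748)*(1/42768) = 6368/(-60) - 11415/2*1/42768 = 6368*(-1/60) - 3805/28512 = -1592/15 - 3805/28512 = -15149393/142560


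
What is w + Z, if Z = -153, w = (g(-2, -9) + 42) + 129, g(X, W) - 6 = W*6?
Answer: -30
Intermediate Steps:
g(X, W) = 6 + 6*W (g(X, W) = 6 + W*6 = 6 + 6*W)
w = 123 (w = ((6 + 6*(-9)) + 42) + 129 = ((6 - 54) + 42) + 129 = (-48 + 42) + 129 = -6 + 129 = 123)
w + Z = 123 - 153 = -30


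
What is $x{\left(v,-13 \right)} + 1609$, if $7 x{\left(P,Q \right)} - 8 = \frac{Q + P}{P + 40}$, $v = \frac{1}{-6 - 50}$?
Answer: $\frac{25235040}{15673} \approx 1610.1$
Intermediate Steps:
$v = - \frac{1}{56}$ ($v = \frac{1}{-56} = - \frac{1}{56} \approx -0.017857$)
$x{\left(P,Q \right)} = \frac{8}{7} + \frac{P + Q}{7 \left(40 + P\right)}$ ($x{\left(P,Q \right)} = \frac{8}{7} + \frac{\left(Q + P\right) \frac{1}{P + 40}}{7} = \frac{8}{7} + \frac{\left(P + Q\right) \frac{1}{40 + P}}{7} = \frac{8}{7} + \frac{\frac{1}{40 + P} \left(P + Q\right)}{7} = \frac{8}{7} + \frac{P + Q}{7 \left(40 + P\right)}$)
$x{\left(v,-13 \right)} + 1609 = \frac{320 - 13 + 9 \left(- \frac{1}{56}\right)}{7 \left(40 - \frac{1}{56}\right)} + 1609 = \frac{320 - 13 - \frac{9}{56}}{7 \cdot \frac{2239}{56}} + 1609 = \frac{1}{7} \cdot \frac{56}{2239} \cdot \frac{17183}{56} + 1609 = \frac{17183}{15673} + 1609 = \frac{25235040}{15673}$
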